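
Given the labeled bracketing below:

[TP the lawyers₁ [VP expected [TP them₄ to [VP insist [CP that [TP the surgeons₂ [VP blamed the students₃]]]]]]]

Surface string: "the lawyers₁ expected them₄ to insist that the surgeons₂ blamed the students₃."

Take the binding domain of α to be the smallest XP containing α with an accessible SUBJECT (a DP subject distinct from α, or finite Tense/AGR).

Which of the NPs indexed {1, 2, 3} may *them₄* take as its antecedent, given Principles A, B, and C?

none

*them* is a pronoun, so Principle B applies: it must be free in its binding domain.
Binding domain of *them₄*: the matrix TP, whose subject is the lawyers₁.
*the lawyers₁* c-commands the pronoun within its binding domain → coindexation would violate Principle B.
*the surgeons₂*: the pronoun c-commands this R-expression → coindexation would violate Principle C on *the surgeons₂*.
*the students₃*: the pronoun c-commands this R-expression → coindexation would violate Principle C on *the students₃*.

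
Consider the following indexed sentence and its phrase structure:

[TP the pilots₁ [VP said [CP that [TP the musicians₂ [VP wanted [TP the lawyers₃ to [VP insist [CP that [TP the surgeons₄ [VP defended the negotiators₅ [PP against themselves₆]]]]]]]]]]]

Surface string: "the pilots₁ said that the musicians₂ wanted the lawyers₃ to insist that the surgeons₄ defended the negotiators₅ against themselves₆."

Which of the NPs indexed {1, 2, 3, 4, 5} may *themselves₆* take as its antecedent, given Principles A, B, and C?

*themselves* is an anaphor, so Principle A applies: it must be bound in its binding domain.
Binding domain of *themselves₆*: the embedded TP, whose subject is the surgeons₄.
*the pilots₁* c-commands the anaphor but is outside its binding domain → cannot satisfy Principle A.
*the musicians₂* c-commands the anaphor but is outside its binding domain → cannot satisfy Principle A.
*the lawyers₃* c-commands the anaphor but is outside its binding domain → cannot satisfy Principle A.
*the surgeons₄* c-commands the anaphor within its binding domain → licit binder.
*the negotiators₅* c-commands the anaphor within its binding domain → licit binder.

{4, 5}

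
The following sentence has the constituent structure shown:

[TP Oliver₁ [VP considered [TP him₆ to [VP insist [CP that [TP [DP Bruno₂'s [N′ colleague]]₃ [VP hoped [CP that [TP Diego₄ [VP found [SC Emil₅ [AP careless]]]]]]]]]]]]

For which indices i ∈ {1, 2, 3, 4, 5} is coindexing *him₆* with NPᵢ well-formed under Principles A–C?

none

*him* is a pronoun, so Principle B applies: it must be free in its binding domain.
Binding domain of *him₆*: the matrix TP, whose subject is Oliver₁.
*Oliver₁* c-commands the pronoun within its binding domain → coindexation would violate Principle B.
*Bruno₂*: the pronoun c-commands this R-expression → coindexation would violate Principle C on *Bruno₂*.
*[Bruno₂'s colleague]₃*: the pronoun c-commands this R-expression → coindexation would violate Principle C on *[Bruno₂'s colleague]₃*.
*Diego₄*: the pronoun c-commands this R-expression → coindexation would violate Principle C on *Diego₄*.
*Emil₅*: the pronoun c-commands this R-expression → coindexation would violate Principle C on *Emil₅*.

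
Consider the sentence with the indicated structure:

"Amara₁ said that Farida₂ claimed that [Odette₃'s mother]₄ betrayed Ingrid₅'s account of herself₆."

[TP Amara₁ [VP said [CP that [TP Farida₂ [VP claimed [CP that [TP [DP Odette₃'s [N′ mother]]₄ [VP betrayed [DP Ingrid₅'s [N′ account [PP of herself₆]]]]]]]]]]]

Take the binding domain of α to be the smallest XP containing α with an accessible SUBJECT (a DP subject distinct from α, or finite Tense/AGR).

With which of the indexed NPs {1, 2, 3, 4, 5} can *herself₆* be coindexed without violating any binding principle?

*herself* is an anaphor, so Principle A applies: it must be bound in its binding domain.
Binding domain of *herself₆*: the possessed DP, whose subject is Ingrid₅.
*Amara₁* c-commands the anaphor but is outside its binding domain → cannot satisfy Principle A.
*Farida₂* c-commands the anaphor but is outside its binding domain → cannot satisfy Principle A.
*Odette₃* does not c-command the anaphor → cannot bind it.
*[Odette₃'s mother]₄* c-commands the anaphor but is outside its binding domain → cannot satisfy Principle A.
*Ingrid₅* c-commands the anaphor within its binding domain → licit binder.

{5}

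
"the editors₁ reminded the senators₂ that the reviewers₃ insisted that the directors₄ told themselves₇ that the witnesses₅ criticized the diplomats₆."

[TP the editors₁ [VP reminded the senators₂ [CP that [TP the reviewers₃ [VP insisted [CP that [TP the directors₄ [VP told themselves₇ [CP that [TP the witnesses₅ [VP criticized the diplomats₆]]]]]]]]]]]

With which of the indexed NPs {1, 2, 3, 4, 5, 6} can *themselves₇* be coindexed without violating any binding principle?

*themselves* is an anaphor, so Principle A applies: it must be bound in its binding domain.
Binding domain of *themselves₇*: the embedded TP, whose subject is the directors₄.
*the editors₁* c-commands the anaphor but is outside its binding domain → cannot satisfy Principle A.
*the senators₂* c-commands the anaphor but is outside its binding domain → cannot satisfy Principle A.
*the reviewers₃* c-commands the anaphor but is outside its binding domain → cannot satisfy Principle A.
*the directors₄* c-commands the anaphor within its binding domain → licit binder.
*the witnesses₅* does not c-command the anaphor → cannot bind it.
*the diplomats₆* does not c-command the anaphor → cannot bind it.

{4}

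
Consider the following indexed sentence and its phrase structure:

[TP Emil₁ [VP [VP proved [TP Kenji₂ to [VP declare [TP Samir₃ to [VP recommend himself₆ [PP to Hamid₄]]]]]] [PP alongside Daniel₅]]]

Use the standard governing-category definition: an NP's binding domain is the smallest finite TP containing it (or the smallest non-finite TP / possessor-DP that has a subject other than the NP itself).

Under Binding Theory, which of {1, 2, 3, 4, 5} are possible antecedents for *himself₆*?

{3}

*himself* is an anaphor, so Principle A applies: it must be bound in its binding domain.
Binding domain of *himself₆*: the embedded TP, whose subject is Samir₃.
*Emil₁* c-commands the anaphor but is outside its binding domain → cannot satisfy Principle A.
*Kenji₂* c-commands the anaphor but is outside its binding domain → cannot satisfy Principle A.
*Samir₃* c-commands the anaphor within its binding domain → licit binder.
*Hamid₄* does not c-command the anaphor → cannot bind it.
*Daniel₅* does not c-command the anaphor → cannot bind it.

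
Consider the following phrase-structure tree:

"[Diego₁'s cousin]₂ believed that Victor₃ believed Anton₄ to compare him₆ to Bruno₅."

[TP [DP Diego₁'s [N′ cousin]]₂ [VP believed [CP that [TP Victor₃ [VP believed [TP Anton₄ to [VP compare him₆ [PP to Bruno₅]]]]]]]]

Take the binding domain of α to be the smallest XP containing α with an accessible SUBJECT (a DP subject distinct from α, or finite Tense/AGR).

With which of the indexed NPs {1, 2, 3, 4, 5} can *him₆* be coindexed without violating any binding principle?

*him* is a pronoun, so Principle B applies: it must be free in its binding domain.
Binding domain of *him₆*: the embedded TP, whose subject is Anton₄.
*Diego₁* and the pronoun do not c-command one another → neither Principle B nor Principle C is at stake; coindexation permitted.
*[Diego₁'s cousin]₂* c-commands the pronoun but from outside its binding domain, and is not c-commanded by it → coindexation permitted.
*Victor₃* c-commands the pronoun but from outside its binding domain, and is not c-commanded by it → coindexation permitted.
*Anton₄* c-commands the pronoun within its binding domain → coindexation would violate Principle B.
*Bruno₅*: the pronoun c-commands this R-expression → coindexation would violate Principle C on *Bruno₅*.

{1, 2, 3}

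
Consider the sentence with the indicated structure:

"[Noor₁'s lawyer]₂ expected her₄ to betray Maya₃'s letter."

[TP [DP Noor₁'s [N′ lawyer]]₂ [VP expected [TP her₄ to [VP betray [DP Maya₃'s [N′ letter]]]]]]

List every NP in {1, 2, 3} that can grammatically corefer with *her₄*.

*her* is a pronoun, so Principle B applies: it must be free in its binding domain.
Binding domain of *her₄*: the matrix TP, whose subject is [Noor₁'s lawyer]₂.
*Noor₁* and the pronoun do not c-command one another → neither Principle B nor Principle C is at stake; coindexation permitted.
*[Noor₁'s lawyer]₂* c-commands the pronoun within its binding domain → coindexation would violate Principle B.
*Maya₃*: the pronoun c-commands this R-expression → coindexation would violate Principle C on *Maya₃*.

{1}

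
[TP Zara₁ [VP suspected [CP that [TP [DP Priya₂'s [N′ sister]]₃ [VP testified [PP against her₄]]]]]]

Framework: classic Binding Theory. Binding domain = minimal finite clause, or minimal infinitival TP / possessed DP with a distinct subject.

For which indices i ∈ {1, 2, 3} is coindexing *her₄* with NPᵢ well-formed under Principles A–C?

{1, 2}

*her* is a pronoun, so Principle B applies: it must be free in its binding domain.
Binding domain of *her₄*: the embedded TP, whose subject is [Priya₂'s sister]₃.
*Zara₁* c-commands the pronoun but from outside its binding domain, and is not c-commanded by it → coindexation permitted.
*Priya₂* and the pronoun do not c-command one another → neither Principle B nor Principle C is at stake; coindexation permitted.
*[Priya₂'s sister]₃* c-commands the pronoun within its binding domain → coindexation would violate Principle B.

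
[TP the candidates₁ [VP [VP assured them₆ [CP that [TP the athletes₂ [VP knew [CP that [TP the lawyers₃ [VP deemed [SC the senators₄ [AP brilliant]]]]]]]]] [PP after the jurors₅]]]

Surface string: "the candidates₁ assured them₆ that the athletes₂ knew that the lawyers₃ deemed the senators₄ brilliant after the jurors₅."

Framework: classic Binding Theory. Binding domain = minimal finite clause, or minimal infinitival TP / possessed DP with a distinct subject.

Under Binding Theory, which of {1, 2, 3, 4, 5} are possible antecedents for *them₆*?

*them* is a pronoun, so Principle B applies: it must be free in its binding domain.
Binding domain of *them₆*: the matrix TP, whose subject is the candidates₁.
*the candidates₁* c-commands the pronoun within its binding domain → coindexation would violate Principle B.
*the athletes₂*: the pronoun c-commands this R-expression → coindexation would violate Principle C on *the athletes₂*.
*the lawyers₃*: the pronoun c-commands this R-expression → coindexation would violate Principle C on *the lawyers₃*.
*the senators₄*: the pronoun c-commands this R-expression → coindexation would violate Principle C on *the senators₄*.
*the jurors₅* and the pronoun do not c-command one another → neither Principle B nor Principle C is at stake; coindexation permitted.

{5}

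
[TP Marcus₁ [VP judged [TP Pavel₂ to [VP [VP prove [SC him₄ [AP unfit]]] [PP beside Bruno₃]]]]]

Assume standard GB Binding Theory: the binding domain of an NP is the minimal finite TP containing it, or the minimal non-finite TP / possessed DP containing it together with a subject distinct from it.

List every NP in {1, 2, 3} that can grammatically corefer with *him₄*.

*him* is a pronoun, so Principle B applies: it must be free in its binding domain.
Binding domain of *him₄*: the embedded TP, whose subject is Pavel₂.
*Marcus₁* c-commands the pronoun but from outside its binding domain, and is not c-commanded by it → coindexation permitted.
*Pavel₂* c-commands the pronoun within its binding domain → coindexation would violate Principle B.
*Bruno₃* and the pronoun do not c-command one another → neither Principle B nor Principle C is at stake; coindexation permitted.

{1, 3}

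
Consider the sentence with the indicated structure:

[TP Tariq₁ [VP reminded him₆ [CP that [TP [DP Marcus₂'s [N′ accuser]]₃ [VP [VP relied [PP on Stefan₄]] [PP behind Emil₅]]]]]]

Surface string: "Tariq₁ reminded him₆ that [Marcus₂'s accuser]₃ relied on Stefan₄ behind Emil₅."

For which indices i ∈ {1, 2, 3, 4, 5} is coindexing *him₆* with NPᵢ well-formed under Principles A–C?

none

*him* is a pronoun, so Principle B applies: it must be free in its binding domain.
Binding domain of *him₆*: the matrix TP, whose subject is Tariq₁.
*Tariq₁* c-commands the pronoun within its binding domain → coindexation would violate Principle B.
*Marcus₂*: the pronoun c-commands this R-expression → coindexation would violate Principle C on *Marcus₂*.
*[Marcus₂'s accuser]₃*: the pronoun c-commands this R-expression → coindexation would violate Principle C on *[Marcus₂'s accuser]₃*.
*Stefan₄*: the pronoun c-commands this R-expression → coindexation would violate Principle C on *Stefan₄*.
*Emil₅*: the pronoun c-commands this R-expression → coindexation would violate Principle C on *Emil₅*.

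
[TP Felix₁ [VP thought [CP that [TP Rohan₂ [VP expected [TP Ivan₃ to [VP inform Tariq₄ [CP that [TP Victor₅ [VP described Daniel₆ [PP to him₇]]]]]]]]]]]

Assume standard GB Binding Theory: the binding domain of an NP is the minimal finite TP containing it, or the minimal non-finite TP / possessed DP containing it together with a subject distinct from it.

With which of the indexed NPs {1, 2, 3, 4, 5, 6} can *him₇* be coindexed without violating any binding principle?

*him* is a pronoun, so Principle B applies: it must be free in its binding domain.
Binding domain of *him₇*: the embedded TP, whose subject is Victor₅.
*Felix₁* c-commands the pronoun but from outside its binding domain, and is not c-commanded by it → coindexation permitted.
*Rohan₂* c-commands the pronoun but from outside its binding domain, and is not c-commanded by it → coindexation permitted.
*Ivan₃* c-commands the pronoun but from outside its binding domain, and is not c-commanded by it → coindexation permitted.
*Tariq₄* c-commands the pronoun but from outside its binding domain, and is not c-commanded by it → coindexation permitted.
*Victor₅* c-commands the pronoun within its binding domain → coindexation would violate Principle B.
*Daniel₆* c-commands the pronoun within its binding domain → coindexation would violate Principle B.

{1, 2, 3, 4}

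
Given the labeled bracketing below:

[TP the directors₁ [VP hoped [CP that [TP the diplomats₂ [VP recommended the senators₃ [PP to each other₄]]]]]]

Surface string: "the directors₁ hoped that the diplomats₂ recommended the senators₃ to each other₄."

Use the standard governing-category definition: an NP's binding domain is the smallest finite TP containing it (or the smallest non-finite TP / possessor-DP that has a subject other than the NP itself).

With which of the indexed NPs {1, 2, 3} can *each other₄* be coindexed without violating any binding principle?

*each other* is an anaphor, so Principle A applies: it must be bound in its binding domain.
Binding domain of *each other₄*: the embedded TP, whose subject is the diplomats₂.
*the directors₁* c-commands the anaphor but is outside its binding domain → cannot satisfy Principle A.
*the diplomats₂* c-commands the anaphor within its binding domain → licit binder.
*the senators₃* c-commands the anaphor within its binding domain → licit binder.

{2, 3}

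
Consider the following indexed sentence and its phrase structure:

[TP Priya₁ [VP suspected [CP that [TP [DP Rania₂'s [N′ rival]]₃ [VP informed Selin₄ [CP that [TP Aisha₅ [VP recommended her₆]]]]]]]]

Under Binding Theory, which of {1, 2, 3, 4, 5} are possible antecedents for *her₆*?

{1, 2, 3, 4}

*her* is a pronoun, so Principle B applies: it must be free in its binding domain.
Binding domain of *her₆*: the embedded TP, whose subject is Aisha₅.
*Priya₁* c-commands the pronoun but from outside its binding domain, and is not c-commanded by it → coindexation permitted.
*Rania₂* and the pronoun do not c-command one another → neither Principle B nor Principle C is at stake; coindexation permitted.
*[Rania₂'s rival]₃* c-commands the pronoun but from outside its binding domain, and is not c-commanded by it → coindexation permitted.
*Selin₄* c-commands the pronoun but from outside its binding domain, and is not c-commanded by it → coindexation permitted.
*Aisha₅* c-commands the pronoun within its binding domain → coindexation would violate Principle B.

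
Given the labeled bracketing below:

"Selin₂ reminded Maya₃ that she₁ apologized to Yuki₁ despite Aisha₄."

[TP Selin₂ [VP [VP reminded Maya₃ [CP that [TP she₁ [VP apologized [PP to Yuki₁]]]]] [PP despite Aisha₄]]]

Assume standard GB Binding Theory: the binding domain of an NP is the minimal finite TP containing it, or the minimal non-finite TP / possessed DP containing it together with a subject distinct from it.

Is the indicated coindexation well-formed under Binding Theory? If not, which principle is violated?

The two coindexed NPs are *she₁* and *Yuki₁*.
*Yuki₁* is an R-expression. Principle C requires it to be free everywhere.
*she₁* c-commands it and carries the same index.
The R-expression is bound → Principle C violation.

Principle C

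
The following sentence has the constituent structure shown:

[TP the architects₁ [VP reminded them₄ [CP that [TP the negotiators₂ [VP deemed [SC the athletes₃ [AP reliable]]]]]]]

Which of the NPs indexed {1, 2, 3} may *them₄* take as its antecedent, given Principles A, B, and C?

none

*them* is a pronoun, so Principle B applies: it must be free in its binding domain.
Binding domain of *them₄*: the matrix TP, whose subject is the architects₁.
*the architects₁* c-commands the pronoun within its binding domain → coindexation would violate Principle B.
*the negotiators₂*: the pronoun c-commands this R-expression → coindexation would violate Principle C on *the negotiators₂*.
*the athletes₃*: the pronoun c-commands this R-expression → coindexation would violate Principle C on *the athletes₃*.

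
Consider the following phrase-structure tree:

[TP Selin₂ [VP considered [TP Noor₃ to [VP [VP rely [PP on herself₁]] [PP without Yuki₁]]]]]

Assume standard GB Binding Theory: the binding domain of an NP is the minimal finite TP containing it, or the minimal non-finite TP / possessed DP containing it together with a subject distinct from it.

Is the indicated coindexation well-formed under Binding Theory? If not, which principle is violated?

Principle A

The two coindexed NPs are *Yuki₁* and *herself₁*.
*herself₁* is an anaphor. Principle A requires it to be bound within its binding domain — the embedded TP, whose subject is Noor₃.
Within that domain it is c-commanded by *Noor₃*, which does not share its index.
*Yuki₁* does not c-command the anaphor at all.
The anaphor is unbound in its domain → Principle A violation.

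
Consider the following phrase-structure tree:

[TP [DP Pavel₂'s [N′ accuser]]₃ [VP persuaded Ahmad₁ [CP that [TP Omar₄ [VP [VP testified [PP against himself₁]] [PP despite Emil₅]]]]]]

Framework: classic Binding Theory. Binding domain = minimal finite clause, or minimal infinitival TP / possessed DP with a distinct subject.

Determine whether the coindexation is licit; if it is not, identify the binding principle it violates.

Principle A

The two coindexed NPs are *Ahmad₁* and *himself₁*.
*himself₁* is an anaphor. Principle A requires it to be bound within its binding domain — the embedded TP, whose subject is Omar₄.
Within that domain it is c-commanded by *Omar₄*, which does not share its index.
*Ahmad₁* does c-command the anaphor, but from outside its binding domain.
The anaphor is unbound in its domain → Principle A violation.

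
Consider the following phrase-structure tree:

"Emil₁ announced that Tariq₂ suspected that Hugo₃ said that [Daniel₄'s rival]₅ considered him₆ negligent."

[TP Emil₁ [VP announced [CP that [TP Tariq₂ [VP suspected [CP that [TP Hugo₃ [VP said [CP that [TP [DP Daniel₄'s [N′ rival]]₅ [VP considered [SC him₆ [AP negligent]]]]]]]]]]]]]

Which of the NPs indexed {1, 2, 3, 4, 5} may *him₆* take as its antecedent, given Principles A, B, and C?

{1, 2, 3, 4}

*him* is a pronoun, so Principle B applies: it must be free in its binding domain.
Binding domain of *him₆*: the embedded TP, whose subject is [Daniel₄'s rival]₅.
*Emil₁* c-commands the pronoun but from outside its binding domain, and is not c-commanded by it → coindexation permitted.
*Tariq₂* c-commands the pronoun but from outside its binding domain, and is not c-commanded by it → coindexation permitted.
*Hugo₃* c-commands the pronoun but from outside its binding domain, and is not c-commanded by it → coindexation permitted.
*Daniel₄* and the pronoun do not c-command one another → neither Principle B nor Principle C is at stake; coindexation permitted.
*[Daniel₄'s rival]₅* c-commands the pronoun within its binding domain → coindexation would violate Principle B.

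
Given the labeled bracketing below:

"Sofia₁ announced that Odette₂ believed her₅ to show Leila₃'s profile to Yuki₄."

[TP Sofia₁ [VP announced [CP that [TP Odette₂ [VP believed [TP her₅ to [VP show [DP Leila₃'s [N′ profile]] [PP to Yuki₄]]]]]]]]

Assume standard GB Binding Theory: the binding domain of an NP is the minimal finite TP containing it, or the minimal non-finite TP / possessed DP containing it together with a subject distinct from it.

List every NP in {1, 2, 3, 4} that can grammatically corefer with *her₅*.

{1}

*her* is a pronoun, so Principle B applies: it must be free in its binding domain.
Binding domain of *her₅*: the embedded TP, whose subject is Odette₂.
*Sofia₁* c-commands the pronoun but from outside its binding domain, and is not c-commanded by it → coindexation permitted.
*Odette₂* c-commands the pronoun within its binding domain → coindexation would violate Principle B.
*Leila₃*: the pronoun c-commands this R-expression → coindexation would violate Principle C on *Leila₃*.
*Yuki₄*: the pronoun c-commands this R-expression → coindexation would violate Principle C on *Yuki₄*.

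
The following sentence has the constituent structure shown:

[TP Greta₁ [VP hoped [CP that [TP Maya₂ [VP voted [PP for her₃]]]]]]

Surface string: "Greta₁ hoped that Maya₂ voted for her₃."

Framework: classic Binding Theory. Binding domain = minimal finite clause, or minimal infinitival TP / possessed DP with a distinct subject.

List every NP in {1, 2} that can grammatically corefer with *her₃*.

{1}

*her* is a pronoun, so Principle B applies: it must be free in its binding domain.
Binding domain of *her₃*: the embedded TP, whose subject is Maya₂.
*Greta₁* c-commands the pronoun but from outside its binding domain, and is not c-commanded by it → coindexation permitted.
*Maya₂* c-commands the pronoun within its binding domain → coindexation would violate Principle B.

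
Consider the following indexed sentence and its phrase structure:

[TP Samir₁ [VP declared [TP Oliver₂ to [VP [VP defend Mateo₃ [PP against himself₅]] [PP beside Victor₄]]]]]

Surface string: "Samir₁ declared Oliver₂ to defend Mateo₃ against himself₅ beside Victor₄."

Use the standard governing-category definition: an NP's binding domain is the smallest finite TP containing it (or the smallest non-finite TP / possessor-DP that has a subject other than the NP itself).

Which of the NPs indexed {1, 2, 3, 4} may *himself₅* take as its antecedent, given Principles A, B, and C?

*himself* is an anaphor, so Principle A applies: it must be bound in its binding domain.
Binding domain of *himself₅*: the embedded TP, whose subject is Oliver₂.
*Samir₁* c-commands the anaphor but is outside its binding domain → cannot satisfy Principle A.
*Oliver₂* c-commands the anaphor within its binding domain → licit binder.
*Mateo₃* c-commands the anaphor within its binding domain → licit binder.
*Victor₄* does not c-command the anaphor → cannot bind it.

{2, 3}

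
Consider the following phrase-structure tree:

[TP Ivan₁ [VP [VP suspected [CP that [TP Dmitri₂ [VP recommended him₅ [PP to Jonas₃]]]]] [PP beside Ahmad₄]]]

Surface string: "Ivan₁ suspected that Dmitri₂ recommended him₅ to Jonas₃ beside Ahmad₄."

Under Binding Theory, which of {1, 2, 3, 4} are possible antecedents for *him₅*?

*him* is a pronoun, so Principle B applies: it must be free in its binding domain.
Binding domain of *him₅*: the embedded TP, whose subject is Dmitri₂.
*Ivan₁* c-commands the pronoun but from outside its binding domain, and is not c-commanded by it → coindexation permitted.
*Dmitri₂* c-commands the pronoun within its binding domain → coindexation would violate Principle B.
*Jonas₃*: the pronoun c-commands this R-expression → coindexation would violate Principle C on *Jonas₃*.
*Ahmad₄* and the pronoun do not c-command one another → neither Principle B nor Principle C is at stake; coindexation permitted.

{1, 4}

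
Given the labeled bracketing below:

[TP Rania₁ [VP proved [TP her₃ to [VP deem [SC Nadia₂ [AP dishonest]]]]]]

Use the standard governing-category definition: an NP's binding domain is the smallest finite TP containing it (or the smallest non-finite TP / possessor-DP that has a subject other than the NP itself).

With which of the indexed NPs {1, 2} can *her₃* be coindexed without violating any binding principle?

*her* is a pronoun, so Principle B applies: it must be free in its binding domain.
Binding domain of *her₃*: the matrix TP, whose subject is Rania₁.
*Rania₁* c-commands the pronoun within its binding domain → coindexation would violate Principle B.
*Nadia₂*: the pronoun c-commands this R-expression → coindexation would violate Principle C on *Nadia₂*.

none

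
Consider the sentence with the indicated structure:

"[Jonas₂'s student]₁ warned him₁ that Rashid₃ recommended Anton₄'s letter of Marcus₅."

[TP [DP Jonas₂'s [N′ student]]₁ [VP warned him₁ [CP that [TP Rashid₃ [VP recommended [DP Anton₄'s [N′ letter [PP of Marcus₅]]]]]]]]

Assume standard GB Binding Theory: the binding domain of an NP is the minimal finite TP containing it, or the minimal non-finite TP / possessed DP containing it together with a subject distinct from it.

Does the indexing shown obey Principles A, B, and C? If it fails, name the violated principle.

The two coindexed NPs are *[Jonas₂'s student]₁* and *him₁*.
*him₁* is a pronoun. Its binding domain is the matrix TP, whose subject is [Jonas₂'s student]₁.
*[Jonas₂'s student]₁* c-commands it within that domain and carries the same index.
The pronoun is locally bound → Principle B violation.

Principle B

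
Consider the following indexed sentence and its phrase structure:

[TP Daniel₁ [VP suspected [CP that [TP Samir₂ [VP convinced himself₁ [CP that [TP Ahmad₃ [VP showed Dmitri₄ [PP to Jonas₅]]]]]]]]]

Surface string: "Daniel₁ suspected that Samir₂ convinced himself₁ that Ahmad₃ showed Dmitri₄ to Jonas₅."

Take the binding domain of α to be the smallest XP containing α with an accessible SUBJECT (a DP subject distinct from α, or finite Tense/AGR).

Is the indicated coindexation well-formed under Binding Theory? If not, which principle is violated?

The two coindexed NPs are *Daniel₁* and *himself₁*.
*himself₁* is an anaphor. Principle A requires it to be bound within its binding domain — the embedded TP, whose subject is Samir₂.
Within that domain it is c-commanded by *Samir₂*, which does not share its index.
*Daniel₁* does c-command the anaphor, but from outside its binding domain.
The anaphor is unbound in its domain → Principle A violation.

Principle A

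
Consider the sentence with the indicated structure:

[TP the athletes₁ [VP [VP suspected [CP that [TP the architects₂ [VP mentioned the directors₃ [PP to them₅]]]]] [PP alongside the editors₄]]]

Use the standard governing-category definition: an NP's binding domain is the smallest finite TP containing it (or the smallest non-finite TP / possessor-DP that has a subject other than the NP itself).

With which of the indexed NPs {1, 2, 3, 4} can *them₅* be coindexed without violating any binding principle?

{1, 4}

*them* is a pronoun, so Principle B applies: it must be free in its binding domain.
Binding domain of *them₅*: the embedded TP, whose subject is the architects₂.
*the athletes₁* c-commands the pronoun but from outside its binding domain, and is not c-commanded by it → coindexation permitted.
*the architects₂* c-commands the pronoun within its binding domain → coindexation would violate Principle B.
*the directors₃* c-commands the pronoun within its binding domain → coindexation would violate Principle B.
*the editors₄* and the pronoun do not c-command one another → neither Principle B nor Principle C is at stake; coindexation permitted.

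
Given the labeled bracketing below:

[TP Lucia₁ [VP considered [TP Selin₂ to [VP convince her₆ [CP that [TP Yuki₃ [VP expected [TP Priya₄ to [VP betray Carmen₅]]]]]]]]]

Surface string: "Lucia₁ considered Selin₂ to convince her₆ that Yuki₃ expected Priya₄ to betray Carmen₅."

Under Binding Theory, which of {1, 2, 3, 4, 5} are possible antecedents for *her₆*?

{1}

*her* is a pronoun, so Principle B applies: it must be free in its binding domain.
Binding domain of *her₆*: the embedded TP, whose subject is Selin₂.
*Lucia₁* c-commands the pronoun but from outside its binding domain, and is not c-commanded by it → coindexation permitted.
*Selin₂* c-commands the pronoun within its binding domain → coindexation would violate Principle B.
*Yuki₃*: the pronoun c-commands this R-expression → coindexation would violate Principle C on *Yuki₃*.
*Priya₄*: the pronoun c-commands this R-expression → coindexation would violate Principle C on *Priya₄*.
*Carmen₅*: the pronoun c-commands this R-expression → coindexation would violate Principle C on *Carmen₅*.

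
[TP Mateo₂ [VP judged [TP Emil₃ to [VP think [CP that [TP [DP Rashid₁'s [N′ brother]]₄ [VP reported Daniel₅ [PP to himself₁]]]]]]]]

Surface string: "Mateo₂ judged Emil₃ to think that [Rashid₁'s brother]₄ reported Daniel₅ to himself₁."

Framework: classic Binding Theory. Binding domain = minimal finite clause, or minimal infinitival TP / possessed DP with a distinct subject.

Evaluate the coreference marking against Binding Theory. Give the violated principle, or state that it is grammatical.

Principle A

The two coindexed NPs are *Rashid₁* and *himself₁*.
*himself₁* is an anaphor. Principle A requires it to be bound within its binding domain — the embedded TP, whose subject is [Rashid₁'s brother]₄.
Within that domain it is c-commanded by *[Rashid₁'s brother]₄*, *Daniel₅*, none of which share its index.
*Rashid₁* does not c-command the anaphor at all.
The anaphor is unbound in its domain → Principle A violation.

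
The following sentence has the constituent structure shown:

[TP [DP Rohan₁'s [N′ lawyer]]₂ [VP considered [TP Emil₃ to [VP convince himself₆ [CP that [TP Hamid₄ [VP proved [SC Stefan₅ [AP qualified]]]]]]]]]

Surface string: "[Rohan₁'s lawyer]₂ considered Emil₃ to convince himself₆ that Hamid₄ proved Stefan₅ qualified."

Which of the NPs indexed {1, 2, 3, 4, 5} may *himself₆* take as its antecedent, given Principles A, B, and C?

*himself* is an anaphor, so Principle A applies: it must be bound in its binding domain.
Binding domain of *himself₆*: the embedded TP, whose subject is Emil₃.
*Rohan₁* does not c-command the anaphor → cannot bind it.
*[Rohan₁'s lawyer]₂* c-commands the anaphor but is outside its binding domain → cannot satisfy Principle A.
*Emil₃* c-commands the anaphor within its binding domain → licit binder.
*Hamid₄* does not c-command the anaphor → cannot bind it.
*Stefan₅* does not c-command the anaphor → cannot bind it.

{3}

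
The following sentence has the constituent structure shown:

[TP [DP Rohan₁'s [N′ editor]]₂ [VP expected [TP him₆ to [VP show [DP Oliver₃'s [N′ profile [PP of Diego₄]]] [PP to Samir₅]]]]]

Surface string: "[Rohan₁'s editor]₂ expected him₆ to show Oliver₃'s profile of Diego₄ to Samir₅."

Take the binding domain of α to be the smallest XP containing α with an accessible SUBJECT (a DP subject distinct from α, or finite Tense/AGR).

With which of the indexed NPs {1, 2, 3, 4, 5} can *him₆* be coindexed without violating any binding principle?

*him* is a pronoun, so Principle B applies: it must be free in its binding domain.
Binding domain of *him₆*: the matrix TP, whose subject is [Rohan₁'s editor]₂.
*Rohan₁* and the pronoun do not c-command one another → neither Principle B nor Principle C is at stake; coindexation permitted.
*[Rohan₁'s editor]₂* c-commands the pronoun within its binding domain → coindexation would violate Principle B.
*Oliver₃*: the pronoun c-commands this R-expression → coindexation would violate Principle C on *Oliver₃*.
*Diego₄*: the pronoun c-commands this R-expression → coindexation would violate Principle C on *Diego₄*.
*Samir₅*: the pronoun c-commands this R-expression → coindexation would violate Principle C on *Samir₅*.

{1}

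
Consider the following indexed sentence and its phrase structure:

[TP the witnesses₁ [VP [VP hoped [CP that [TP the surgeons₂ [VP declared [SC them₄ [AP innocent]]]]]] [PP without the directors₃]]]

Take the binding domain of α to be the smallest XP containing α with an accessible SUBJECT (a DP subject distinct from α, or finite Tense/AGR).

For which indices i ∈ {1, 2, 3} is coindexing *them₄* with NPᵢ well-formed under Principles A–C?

{1, 3}

*them* is a pronoun, so Principle B applies: it must be free in its binding domain.
Binding domain of *them₄*: the embedded TP, whose subject is the surgeons₂.
*the witnesses₁* c-commands the pronoun but from outside its binding domain, and is not c-commanded by it → coindexation permitted.
*the surgeons₂* c-commands the pronoun within its binding domain → coindexation would violate Principle B.
*the directors₃* and the pronoun do not c-command one another → neither Principle B nor Principle C is at stake; coindexation permitted.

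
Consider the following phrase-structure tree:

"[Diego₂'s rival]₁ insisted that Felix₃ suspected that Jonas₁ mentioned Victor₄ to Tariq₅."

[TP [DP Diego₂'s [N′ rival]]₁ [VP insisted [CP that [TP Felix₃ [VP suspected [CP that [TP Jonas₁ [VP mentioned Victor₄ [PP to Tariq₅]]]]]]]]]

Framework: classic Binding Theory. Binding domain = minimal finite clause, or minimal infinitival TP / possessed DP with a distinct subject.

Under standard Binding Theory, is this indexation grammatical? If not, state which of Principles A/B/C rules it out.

Principle C

The two coindexed NPs are *[Diego₂'s rival]₁* and *Jonas₁*.
*Jonas₁* is an R-expression. Principle C requires it to be free everywhere.
*[Diego₂'s rival]₁* c-commands it and carries the same index.
The R-expression is bound → Principle C violation.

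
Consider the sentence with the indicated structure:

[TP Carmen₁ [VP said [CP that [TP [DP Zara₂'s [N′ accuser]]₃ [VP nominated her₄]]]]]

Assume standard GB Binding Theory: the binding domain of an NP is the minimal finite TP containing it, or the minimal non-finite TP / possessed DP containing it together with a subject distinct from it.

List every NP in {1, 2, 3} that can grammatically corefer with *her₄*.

*her* is a pronoun, so Principle B applies: it must be free in its binding domain.
Binding domain of *her₄*: the embedded TP, whose subject is [Zara₂'s accuser]₃.
*Carmen₁* c-commands the pronoun but from outside its binding domain, and is not c-commanded by it → coindexation permitted.
*Zara₂* and the pronoun do not c-command one another → neither Principle B nor Principle C is at stake; coindexation permitted.
*[Zara₂'s accuser]₃* c-commands the pronoun within its binding domain → coindexation would violate Principle B.

{1, 2}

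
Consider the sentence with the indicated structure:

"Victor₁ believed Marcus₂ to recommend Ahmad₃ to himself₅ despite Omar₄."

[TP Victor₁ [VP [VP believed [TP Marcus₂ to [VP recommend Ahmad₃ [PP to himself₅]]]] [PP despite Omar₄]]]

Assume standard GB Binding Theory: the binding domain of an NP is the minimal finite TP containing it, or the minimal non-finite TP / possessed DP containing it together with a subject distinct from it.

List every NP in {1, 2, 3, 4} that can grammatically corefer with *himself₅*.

*himself* is an anaphor, so Principle A applies: it must be bound in its binding domain.
Binding domain of *himself₅*: the embedded TP, whose subject is Marcus₂.
*Victor₁* c-commands the anaphor but is outside its binding domain → cannot satisfy Principle A.
*Marcus₂* c-commands the anaphor within its binding domain → licit binder.
*Ahmad₃* c-commands the anaphor within its binding domain → licit binder.
*Omar₄* does not c-command the anaphor → cannot bind it.

{2, 3}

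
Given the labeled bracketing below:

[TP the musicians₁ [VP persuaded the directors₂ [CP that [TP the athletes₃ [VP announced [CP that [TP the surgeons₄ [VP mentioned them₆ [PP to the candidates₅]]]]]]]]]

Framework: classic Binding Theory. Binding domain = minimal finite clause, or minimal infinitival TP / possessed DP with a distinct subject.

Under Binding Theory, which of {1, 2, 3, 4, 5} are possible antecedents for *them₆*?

{1, 2, 3}

*them* is a pronoun, so Principle B applies: it must be free in its binding domain.
Binding domain of *them₆*: the embedded TP, whose subject is the surgeons₄.
*the musicians₁* c-commands the pronoun but from outside its binding domain, and is not c-commanded by it → coindexation permitted.
*the directors₂* c-commands the pronoun but from outside its binding domain, and is not c-commanded by it → coindexation permitted.
*the athletes₃* c-commands the pronoun but from outside its binding domain, and is not c-commanded by it → coindexation permitted.
*the surgeons₄* c-commands the pronoun within its binding domain → coindexation would violate Principle B.
*the candidates₅*: the pronoun c-commands this R-expression → coindexation would violate Principle C on *the candidates₅*.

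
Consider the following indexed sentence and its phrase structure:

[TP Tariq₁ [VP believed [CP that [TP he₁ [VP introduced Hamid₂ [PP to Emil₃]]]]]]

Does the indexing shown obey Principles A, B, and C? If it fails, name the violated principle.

grammatical

The two coindexed NPs are *Tariq₁* and *he₁*.
*he₁* is a pronoun; nothing c-commands it within its binding domain (the embedded TP.), so Principle B holds trivially.
*Tariq₁* is an R-expression; *he₁* does not c-command it, and no other NP shares its index, so Principle C is satisfied.
All principles are respected.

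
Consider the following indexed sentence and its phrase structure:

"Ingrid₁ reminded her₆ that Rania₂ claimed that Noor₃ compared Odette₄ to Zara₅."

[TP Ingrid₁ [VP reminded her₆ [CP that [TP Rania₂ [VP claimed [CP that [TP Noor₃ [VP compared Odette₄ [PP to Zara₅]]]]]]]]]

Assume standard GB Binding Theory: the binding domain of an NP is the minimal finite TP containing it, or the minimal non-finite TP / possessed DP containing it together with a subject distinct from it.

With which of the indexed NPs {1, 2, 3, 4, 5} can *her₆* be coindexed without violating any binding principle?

none

*her* is a pronoun, so Principle B applies: it must be free in its binding domain.
Binding domain of *her₆*: the matrix TP, whose subject is Ingrid₁.
*Ingrid₁* c-commands the pronoun within its binding domain → coindexation would violate Principle B.
*Rania₂*: the pronoun c-commands this R-expression → coindexation would violate Principle C on *Rania₂*.
*Noor₃*: the pronoun c-commands this R-expression → coindexation would violate Principle C on *Noor₃*.
*Odette₄*: the pronoun c-commands this R-expression → coindexation would violate Principle C on *Odette₄*.
*Zara₅*: the pronoun c-commands this R-expression → coindexation would violate Principle C on *Zara₅*.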